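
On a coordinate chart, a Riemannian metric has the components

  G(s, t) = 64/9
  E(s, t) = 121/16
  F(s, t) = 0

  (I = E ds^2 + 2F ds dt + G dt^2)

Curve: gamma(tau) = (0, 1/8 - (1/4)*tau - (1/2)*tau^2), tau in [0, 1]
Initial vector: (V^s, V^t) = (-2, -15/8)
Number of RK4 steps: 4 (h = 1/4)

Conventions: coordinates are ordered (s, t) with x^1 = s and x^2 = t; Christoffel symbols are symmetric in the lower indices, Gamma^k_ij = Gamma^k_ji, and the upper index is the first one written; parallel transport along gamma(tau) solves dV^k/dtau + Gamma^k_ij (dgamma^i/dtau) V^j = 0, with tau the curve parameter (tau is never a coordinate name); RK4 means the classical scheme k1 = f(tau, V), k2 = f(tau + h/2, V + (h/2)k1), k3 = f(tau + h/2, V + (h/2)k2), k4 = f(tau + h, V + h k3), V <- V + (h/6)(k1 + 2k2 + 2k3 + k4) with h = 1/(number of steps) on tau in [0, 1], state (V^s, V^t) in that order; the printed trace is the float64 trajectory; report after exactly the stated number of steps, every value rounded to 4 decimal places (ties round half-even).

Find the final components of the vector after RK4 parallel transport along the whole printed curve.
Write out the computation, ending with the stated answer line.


gamma'(tau) = (0, -1/4 - tau); f(tau, V)^k = -Gamma^k_ij(gamma(tau)) gamma'^i(tau) V^j; h = 1/4; intermediate values shown to 6 dp
curve data and Christoffel symbols at the stage parameters:
  tau = 0.000000: gamma = (0.000000, 0.125000), gamma' = (0.000000, -0.250000); Gamma_sss = 0.000000, Gamma_sst = 0.000000, Gamma_stt = 0.000000, Gamma_tss = 0.000000, Gamma_tst = 0.000000, Gamma_ttt = 0.000000
  tau = 0.125000: gamma = (0.000000, 0.085938), gamma' = (0.000000, -0.375000); Gamma_sss = 0.000000, Gamma_sst = 0.000000, Gamma_stt = 0.000000, Gamma_tss = 0.000000, Gamma_tst = 0.000000, Gamma_ttt = 0.000000
  tau = 0.250000: gamma = (0.000000, 0.031250), gamma' = (0.000000, -0.500000); Gamma_sss = 0.000000, Gamma_sst = 0.000000, Gamma_stt = 0.000000, Gamma_tss = 0.000000, Gamma_tst = 0.000000, Gamma_ttt = 0.000000
  tau = 0.375000: gamma = (0.000000, -0.039062), gamma' = (0.000000, -0.625000); Gamma_sss = 0.000000, Gamma_sst = 0.000000, Gamma_stt = 0.000000, Gamma_tss = 0.000000, Gamma_tst = 0.000000, Gamma_ttt = 0.000000
  tau = 0.500000: gamma = (0.000000, -0.125000), gamma' = (0.000000, -0.750000); Gamma_sss = 0.000000, Gamma_sst = 0.000000, Gamma_stt = 0.000000, Gamma_tss = 0.000000, Gamma_tst = 0.000000, Gamma_ttt = 0.000000
  tau = 0.625000: gamma = (0.000000, -0.226562), gamma' = (0.000000, -0.875000); Gamma_sss = 0.000000, Gamma_sst = 0.000000, Gamma_stt = 0.000000, Gamma_tss = 0.000000, Gamma_tst = 0.000000, Gamma_ttt = 0.000000
  tau = 0.750000: gamma = (0.000000, -0.343750), gamma' = (0.000000, -1.000000); Gamma_sss = 0.000000, Gamma_sst = 0.000000, Gamma_stt = 0.000000, Gamma_tss = 0.000000, Gamma_tst = 0.000000, Gamma_ttt = 0.000000
  tau = 0.875000: gamma = (0.000000, -0.476562), gamma' = (0.000000, -1.125000); Gamma_sss = 0.000000, Gamma_sst = 0.000000, Gamma_stt = 0.000000, Gamma_tss = 0.000000, Gamma_tst = 0.000000, Gamma_ttt = 0.000000
  tau = 1.000000: gamma = (0.000000, -0.625000), gamma' = (0.000000, -1.250000); Gamma_sss = 0.000000, Gamma_sst = 0.000000, Gamma_stt = 0.000000, Gamma_tss = 0.000000, Gamma_tst = 0.000000, Gamma_ttt = 0.000000
step 0: V^s = -2.0000, V^t = -1.8750
step 1: k1 = (0.000000, 0.000000), k2 = (0.000000, 0.000000), k3 = (0.000000, 0.000000), k4 = (0.000000, 0.000000); V <- V + (h/6)(k1 + 2k2 + 2k3 + k4): V^s = -2.0000, V^t = -1.8750
step 2: k1 = (0.000000, 0.000000), k2 = (0.000000, 0.000000), k3 = (0.000000, 0.000000), k4 = (0.000000, 0.000000); V <- V + (h/6)(k1 + 2k2 + 2k3 + k4): V^s = -2.0000, V^t = -1.8750
step 3: k1 = (0.000000, 0.000000), k2 = (0.000000, 0.000000), k3 = (0.000000, 0.000000), k4 = (0.000000, 0.000000); V <- V + (h/6)(k1 + 2k2 + 2k3 + k4): V^s = -2.0000, V^t = -1.8750
step 4: k1 = (0.000000, 0.000000), k2 = (0.000000, 0.000000), k3 = (0.000000, 0.000000), k4 = (0.000000, 0.000000); V <- V + (h/6)(k1 + 2k2 + 2k3 + k4): V^s = -2.0000, V^t = -1.8750

Answer: V^s = -2.0000, V^t = -1.8750


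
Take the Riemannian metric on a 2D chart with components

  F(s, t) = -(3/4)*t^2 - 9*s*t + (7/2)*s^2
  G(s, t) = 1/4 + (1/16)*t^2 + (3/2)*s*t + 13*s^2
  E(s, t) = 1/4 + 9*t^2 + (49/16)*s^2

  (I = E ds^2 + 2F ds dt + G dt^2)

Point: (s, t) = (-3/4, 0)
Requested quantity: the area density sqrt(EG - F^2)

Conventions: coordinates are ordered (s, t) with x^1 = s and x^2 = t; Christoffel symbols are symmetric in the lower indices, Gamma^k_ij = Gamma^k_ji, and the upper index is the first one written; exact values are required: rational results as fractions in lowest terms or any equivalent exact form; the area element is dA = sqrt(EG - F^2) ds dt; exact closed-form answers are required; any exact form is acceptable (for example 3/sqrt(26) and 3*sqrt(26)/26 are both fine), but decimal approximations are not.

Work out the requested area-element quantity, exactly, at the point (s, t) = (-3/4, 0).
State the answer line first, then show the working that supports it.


Answer: sqrt(EG - F^2) = sqrt(45229)/64

E = 505/256, F = 63/32, G = 121/16; EG - F^2 = 45229/4096


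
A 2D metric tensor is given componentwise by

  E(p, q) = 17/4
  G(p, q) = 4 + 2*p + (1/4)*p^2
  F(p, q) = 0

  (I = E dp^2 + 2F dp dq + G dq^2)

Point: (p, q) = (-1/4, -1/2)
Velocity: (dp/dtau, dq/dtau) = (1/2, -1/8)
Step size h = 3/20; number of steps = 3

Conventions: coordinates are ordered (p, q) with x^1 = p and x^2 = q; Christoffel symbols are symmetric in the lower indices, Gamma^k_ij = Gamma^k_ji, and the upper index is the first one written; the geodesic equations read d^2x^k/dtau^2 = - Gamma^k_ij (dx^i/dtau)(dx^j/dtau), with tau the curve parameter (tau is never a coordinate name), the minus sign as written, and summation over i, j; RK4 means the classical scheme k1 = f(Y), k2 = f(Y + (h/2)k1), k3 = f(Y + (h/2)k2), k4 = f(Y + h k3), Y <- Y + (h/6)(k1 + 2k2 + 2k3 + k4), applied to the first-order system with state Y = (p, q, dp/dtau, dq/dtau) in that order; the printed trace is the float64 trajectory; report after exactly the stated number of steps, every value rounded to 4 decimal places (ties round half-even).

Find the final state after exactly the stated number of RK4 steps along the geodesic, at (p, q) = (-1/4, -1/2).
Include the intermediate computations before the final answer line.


f(Y) = (dp/dtau, dq/dtau, -Gamma^p_ij Y'^i Y'^j, -Gamma^q_ij Y'^i Y'^j) with the Gammas evaluated at the stage position; h = 0.150000; intermediate values shown to 6 dp
step 0: p = -0.2500, q = -0.5000, dp/dtau = 0.5000, dq/dtau = -0.1250
step 1:
  k1: at (p, q) = (-0.250000, -0.500000), (dp/dtau, dq/dtau) = (0.500000, -0.125000); Gamma_ppp = 0.000000, Gamma_ppq = 0.000000, Gamma_pqq = -0.220588, Gamma_qpp = 0.000000, Gamma_qpq = 0.266667, Gamma_qqq = 0.000000; k1 = (0.500000, -0.125000, 0.003447, 0.033333)
  k2: at (p, q) = (-0.212500, -0.509375), (dp/dtau, dq/dtau) = (0.500259, -0.122500); Gamma_ppp = 0.000000, Gamma_ppq = 0.000000, Gamma_pqq = -0.222794, Gamma_qpp = 0.000000, Gamma_qpq = 0.264026, Gamma_qqq = 0.000000; k2 = (0.500259, -0.122500, 0.003343, 0.032360)
  k3: at (p, q) = (-0.212481, -0.509188), (dp/dtau, dq/dtau) = (0.500251, -0.122573); Gamma_ppp = 0.000000, Gamma_ppq = 0.000000, Gamma_pqq = -0.222795, Gamma_qpp = 0.000000, Gamma_qpq = 0.264025, Gamma_qqq = 0.000000; k3 = (0.500251, -0.122573, 0.003347, 0.032379)
  k4: at (p, q) = (-0.174962, -0.518386), (dp/dtau, dq/dtau) = (0.500502, -0.120143); Gamma_ppp = 0.000000, Gamma_ppq = 0.000000, Gamma_pqq = -0.225002, Gamma_qpp = 0.000000, Gamma_qpq = 0.261435, Gamma_qqq = 0.000000; k4 = (0.500502, -0.120143, 0.003248, 0.031441)
  Y <- Y + (h/6)(k1 + 2k2 + 2k3 + k4): p = -0.1750, q = -0.5184, dp/dtau = 0.5005, dq/dtau = -0.1201
step 2:
  k1: at (p, q) = (-0.174962, -0.518382), (dp/dtau, dq/dtau) = (0.500502, -0.120144); Gamma_ppp = 0.000000, Gamma_ppq = 0.000000, Gamma_pqq = -0.225002, Gamma_qpp = 0.000000, Gamma_qpq = 0.261435, Gamma_qqq = 0.000000; k1 = (0.500502, -0.120144, 0.003248, 0.031441)
  k2: at (p, q) = (-0.137424, -0.527393), (dp/dtau, dq/dtau) = (0.500745, -0.117786); Gamma_ppp = 0.000000, Gamma_ppq = 0.000000, Gamma_pqq = -0.227210, Gamma_qpp = 0.000000, Gamma_qpq = 0.258895, Gamma_qqq = 0.000000; k2 = (0.500745, -0.117786, 0.003152, 0.030540)
  k3: at (p, q) = (-0.137406, -0.527216), (dp/dtau, dq/dtau) = (0.500738, -0.117853); Gamma_ppp = 0.000000, Gamma_ppq = 0.000000, Gamma_pqq = -0.227211, Gamma_qpp = 0.000000, Gamma_qpq = 0.258893, Gamma_qqq = 0.000000; k3 = (0.500738, -0.117853, 0.003156, 0.030556)
  k4: at (p, q) = (-0.099851, -0.536060), (dp/dtau, dq/dtau) = (0.500975, -0.115560); Gamma_ppp = 0.000000, Gamma_ppq = 0.000000, Gamma_pqq = -0.229421, Gamma_qpp = 0.000000, Gamma_qpq = 0.256400, Gamma_qqq = 0.000000; k4 = (0.500975, -0.115560, 0.003064, 0.029687)
  Y <- Y + (h/6)(k1 + 2k2 + 2k3 + k4): p = -0.0999, q = -0.5361, dp/dtau = 0.5010, dq/dtau = -0.1156
step 3:
  k1: at (p, q) = (-0.099851, -0.536057), (dp/dtau, dq/dtau) = (0.500975, -0.115561); Gamma_ppp = 0.000000, Gamma_ppq = 0.000000, Gamma_pqq = -0.229421, Gamma_qpp = 0.000000, Gamma_qpq = 0.256400, Gamma_qqq = 0.000000; k1 = (0.500975, -0.115561, 0.003064, 0.029688)
  k2: at (p, q) = (-0.062278, -0.544724), (dp/dtau, dq/dtau) = (0.501205, -0.113334); Gamma_ppp = 0.000000, Gamma_ppq = 0.000000, Gamma_pqq = -0.231631, Gamma_qpp = 0.000000, Gamma_qpq = 0.253954, Gamma_qqq = 0.000000; k2 = (0.501205, -0.113334, 0.002975, 0.028851)
  k3: at (p, q) = (-0.062261, -0.544557), (dp/dtau, dq/dtau) = (0.501198, -0.113397); Gamma_ppp = 0.000000, Gamma_ppq = 0.000000, Gamma_pqq = -0.231632, Gamma_qpp = 0.000000, Gamma_qpq = 0.253953, Gamma_qqq = 0.000000; k3 = (0.501198, -0.113397, 0.002979, 0.028866)
  k4: at (p, q) = (-0.024671, -0.553066), (dp/dtau, dq/dtau) = (0.501422, -0.111231); Gamma_ppp = 0.000000, Gamma_ppq = 0.000000, Gamma_pqq = -0.233843, Gamma_qpp = 0.000000, Gamma_qpq = 0.251552, Gamma_qqq = 0.000000; k4 = (0.501422, -0.111231, 0.002893, 0.028060)
  Y <- Y + (h/6)(k1 + 2k2 + 2k3 + k4): p = -0.0247, q = -0.5531, dp/dtau = 0.5014, dq/dtau = -0.1112

Answer: p = -0.0247, q = -0.5531, dp/dtau = 0.5014, dq/dtau = -0.1112


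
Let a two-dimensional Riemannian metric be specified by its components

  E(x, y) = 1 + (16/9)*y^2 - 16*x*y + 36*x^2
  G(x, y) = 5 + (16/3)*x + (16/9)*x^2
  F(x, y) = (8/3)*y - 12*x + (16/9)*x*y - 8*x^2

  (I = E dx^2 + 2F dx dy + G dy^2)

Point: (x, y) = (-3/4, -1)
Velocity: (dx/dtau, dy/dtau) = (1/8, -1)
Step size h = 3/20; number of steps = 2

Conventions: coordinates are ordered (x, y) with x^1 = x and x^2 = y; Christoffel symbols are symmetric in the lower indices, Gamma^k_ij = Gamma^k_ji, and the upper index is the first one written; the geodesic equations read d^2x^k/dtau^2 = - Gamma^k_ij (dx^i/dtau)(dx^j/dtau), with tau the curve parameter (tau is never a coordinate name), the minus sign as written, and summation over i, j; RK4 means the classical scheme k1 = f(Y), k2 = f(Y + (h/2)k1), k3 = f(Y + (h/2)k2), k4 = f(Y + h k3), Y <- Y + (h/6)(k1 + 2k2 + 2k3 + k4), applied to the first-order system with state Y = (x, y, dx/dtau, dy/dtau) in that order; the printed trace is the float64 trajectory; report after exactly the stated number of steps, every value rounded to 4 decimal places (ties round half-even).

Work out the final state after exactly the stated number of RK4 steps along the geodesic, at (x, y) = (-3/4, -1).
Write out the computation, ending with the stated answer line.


f(Y) = (dx/dtau, dy/dtau, -Gamma^x_ij Y'^i Y'^j, -Gamma^y_ij Y'^i Y'^j) with the Gammas evaluated at the stage position; h = 0.150000; intermediate values shown to 6 dp
step 0: x = -0.7500, y = -1.0000, dx/dtau = 0.1250, dy/dtau = -1.0000
step 1:
  k1: at (x, y) = (-0.750000, -1.000000), (dx/dtau, dy/dtau) = (0.125000, -1.000000); Gamma_xxx = -1.579677, Gamma_xxy = 0.351039, Gamma_xyy = 0.000000, Gamma_yxx = -0.498845, Gamma_yxy = 0.110855, Gamma_yyy = 0.000000; k1 = (0.125000, -1.000000, 0.112442, 0.035508)
  k2: at (x, y) = (-0.740625, -1.075000), (dx/dtau, dy/dtau) = (0.133433, -0.997337); Gamma_xxx = -1.629048, Gamma_xxy = 0.362011, Gamma_xyy = 0.000000, Gamma_yxx = -0.547901, Gamma_yxy = 0.121756, Gamma_yyy = 0.000000; k2 = (0.133433, -0.997337, 0.125355, 0.042161)
  k3: at (x, y) = (-0.739993, -1.074800), (dx/dtau, dy/dtau) = (0.134402, -0.996838); Gamma_xxx = -1.630009, Gamma_xxy = 0.362224, Gamma_xyy = 0.000000, Gamma_yxx = -0.549325, Gamma_yxy = 0.122072, Gamma_yyy = 0.000000; k3 = (0.134402, -0.996838, 0.126503, 0.042633)
  k4: at (x, y) = (-0.729840, -1.149526), (dx/dtau, dy/dtau) = (0.143975, -0.993605); Gamma_xxx = -1.681550, Gamma_xxy = 0.373678, Gamma_xyy = 0.000000, Gamma_yxx = -0.606657, Gamma_yxy = 0.134813, Gamma_yyy = 0.000000; k4 = (0.143975, -0.993605, 0.141770, 0.051147)
  Y <- Y + (h/6)(k1 + 2k2 + 2k3 + k4): x = -0.7299, y = -1.1495, dx/dtau = 0.1439, dy/dtau = -0.9936
step 2:
  k1: at (x, y) = (-0.729884, -1.149549), (dx/dtau, dy/dtau) = (0.143948, -0.993594); Gamma_xxx = -1.681488, Gamma_xxy = 0.373664, Gamma_xyy = 0.000000, Gamma_yxx = -0.606550, Gamma_yxy = 0.134789, Gamma_yyy = 0.000000; k1 = (0.143948, -0.993594, 0.141730, 0.051125)
  k2: at (x, y) = (-0.719088, -1.224068), (dx/dtau, dy/dtau) = (0.154578, -0.989760); Gamma_xxx = -1.734410, Gamma_xxy = 0.385424, Gamma_xyy = 0.000000, Gamma_yxx = -0.673230, Gamma_yxy = 0.149607, Gamma_yyy = 0.000000; k2 = (0.154578, -0.989760, 0.159379, 0.061865)
  k3: at (x, y) = (-0.718291, -1.223781), (dx/dtau, dy/dtau) = (0.155902, -0.988954); Gamma_xxx = -1.735562, Gamma_xxy = 0.385680, Gamma_xyy = 0.000000, Gamma_yxx = -0.675473, Gamma_yxy = 0.150105, Gamma_yyy = 0.000000; k3 = (0.155902, -0.988954, 0.161111, 0.062704)
  k4: at (x, y) = (-0.706499, -1.297892), (dx/dtau, dy/dtau) = (0.168115, -0.984188); Gamma_xxx = -1.789253, Gamma_xxy = 0.397612, Gamma_xyy = 0.000000, Gamma_yxx = -0.754657, Gamma_yxy = 0.167702, Gamma_yyy = 0.000000; k4 = (0.168115, -0.984188, 0.182144, 0.076823)
  Y <- Y + (h/6)(k1 + 2k2 + 2k3 + k4): x = -0.7066, y = -1.2979, dx/dtau = 0.1681, dy/dtau = -0.9842

Answer: x = -0.7066, y = -1.2979, dx/dtau = 0.1681, dy/dtau = -0.9842


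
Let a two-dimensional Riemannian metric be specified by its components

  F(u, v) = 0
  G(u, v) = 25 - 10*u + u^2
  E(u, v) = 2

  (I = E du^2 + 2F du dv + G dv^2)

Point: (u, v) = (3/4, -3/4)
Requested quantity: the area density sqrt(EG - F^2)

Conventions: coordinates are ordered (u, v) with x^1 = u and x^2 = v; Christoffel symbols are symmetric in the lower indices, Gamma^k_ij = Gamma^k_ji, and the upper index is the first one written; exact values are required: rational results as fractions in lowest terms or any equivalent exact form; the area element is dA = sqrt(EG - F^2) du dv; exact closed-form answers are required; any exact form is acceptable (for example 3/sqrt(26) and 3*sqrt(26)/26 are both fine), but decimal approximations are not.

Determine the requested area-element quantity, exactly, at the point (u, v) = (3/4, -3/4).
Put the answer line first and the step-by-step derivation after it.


Answer: sqrt(EG - F^2) = 17*sqrt(2)/4

E = 2, F = 0, G = 289/16; EG - F^2 = 289/8


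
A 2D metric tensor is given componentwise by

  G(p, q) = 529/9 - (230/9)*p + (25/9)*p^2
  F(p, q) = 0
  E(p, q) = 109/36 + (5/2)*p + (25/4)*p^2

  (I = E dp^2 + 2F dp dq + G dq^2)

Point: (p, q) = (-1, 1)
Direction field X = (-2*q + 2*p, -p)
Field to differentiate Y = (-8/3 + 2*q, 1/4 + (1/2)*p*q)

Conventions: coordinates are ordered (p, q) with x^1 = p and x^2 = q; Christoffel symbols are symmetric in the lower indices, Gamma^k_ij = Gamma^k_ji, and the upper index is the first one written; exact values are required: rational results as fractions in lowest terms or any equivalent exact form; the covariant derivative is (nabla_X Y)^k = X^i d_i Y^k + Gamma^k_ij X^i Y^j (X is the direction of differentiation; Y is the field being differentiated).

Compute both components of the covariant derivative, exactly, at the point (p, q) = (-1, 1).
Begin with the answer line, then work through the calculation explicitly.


Answer: (nabla_X Y)^p = -33/61, (nabla_X Y)^q = -215/84

E = 61/9, F = 0, G = 784/9 at the point
E_p = -10, E_q = 0, F_p = 0, F_q = 0, G_p = -280/9, G_q = 0
EG - F^2 = 47824/81;  g^inv = (81/47824) * [[784/9, 0], [0, 61/9]]
first-kind symbols [ij,l] = (1/2)(d_i g_jl + d_j g_il - d_l g_ij): [pp,p] = E_p/2 = -5, [pp,q] = F_p - E_q/2 = 0, [pq,p] = E_q/2 = 0, [pq,q] = G_p/2 = -140/9, [qq,p] = F_q - G_p/2 = 140/9, [qq,q] = G_q/2 = 0
Gamma^p_ij = (G*[ij,p] - F*[ij,q])/(EG - F^2), Gamma^q_ij = (E*[ij,q] - F*[ij,p])/(EG - F^2)
Gamma_ppp = -45/61, Gamma_ppq = 0, Gamma_pqq = 140/61, Gamma_qpp = 0, Gamma_qpq = -5/28, Gamma_qqq = 0
X = (-4, 1), Y = (-2/3, -1/4) at the point


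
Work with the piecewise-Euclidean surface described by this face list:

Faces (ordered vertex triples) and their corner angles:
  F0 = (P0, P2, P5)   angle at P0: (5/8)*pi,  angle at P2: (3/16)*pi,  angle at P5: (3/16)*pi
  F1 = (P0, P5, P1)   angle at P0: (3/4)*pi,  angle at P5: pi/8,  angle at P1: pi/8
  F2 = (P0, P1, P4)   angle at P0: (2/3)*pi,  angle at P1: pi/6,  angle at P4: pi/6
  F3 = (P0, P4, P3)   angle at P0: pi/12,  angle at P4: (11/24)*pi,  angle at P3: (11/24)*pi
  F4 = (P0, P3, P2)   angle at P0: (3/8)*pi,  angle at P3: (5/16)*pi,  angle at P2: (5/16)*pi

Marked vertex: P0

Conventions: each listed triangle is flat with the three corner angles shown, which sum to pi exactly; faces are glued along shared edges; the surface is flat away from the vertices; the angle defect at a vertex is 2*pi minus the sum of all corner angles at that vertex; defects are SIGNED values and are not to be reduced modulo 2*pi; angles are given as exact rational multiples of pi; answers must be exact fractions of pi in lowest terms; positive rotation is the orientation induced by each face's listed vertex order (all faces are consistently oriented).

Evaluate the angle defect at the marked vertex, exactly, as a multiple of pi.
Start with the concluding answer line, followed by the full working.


Answer: defect(P0) = -pi/2

Sum of corner angles at P0: (5/2)*pi
defect = 2*pi - (5/2)*pi


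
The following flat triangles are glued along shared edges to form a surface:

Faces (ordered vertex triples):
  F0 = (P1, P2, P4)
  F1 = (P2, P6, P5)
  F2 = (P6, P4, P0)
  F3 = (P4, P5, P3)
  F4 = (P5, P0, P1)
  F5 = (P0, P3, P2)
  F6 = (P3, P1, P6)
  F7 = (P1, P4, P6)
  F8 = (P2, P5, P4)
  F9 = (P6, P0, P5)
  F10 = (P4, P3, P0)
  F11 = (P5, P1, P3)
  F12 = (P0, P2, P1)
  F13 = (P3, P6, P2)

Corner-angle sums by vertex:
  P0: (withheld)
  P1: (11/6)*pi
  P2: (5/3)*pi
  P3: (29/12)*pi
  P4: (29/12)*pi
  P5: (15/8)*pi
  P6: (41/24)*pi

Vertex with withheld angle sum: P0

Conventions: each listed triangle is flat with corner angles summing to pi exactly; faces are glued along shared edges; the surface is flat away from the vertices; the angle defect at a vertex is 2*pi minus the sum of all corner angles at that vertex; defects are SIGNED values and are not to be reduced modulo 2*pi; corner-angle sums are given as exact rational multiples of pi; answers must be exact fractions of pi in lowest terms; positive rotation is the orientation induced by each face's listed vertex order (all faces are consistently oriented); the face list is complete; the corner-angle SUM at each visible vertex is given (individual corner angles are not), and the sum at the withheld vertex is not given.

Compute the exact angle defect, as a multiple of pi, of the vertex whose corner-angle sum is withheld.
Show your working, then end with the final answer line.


V = 7, E = 21, F = 14; chi = V - E + F = 0
Gauss-Bonnet: total defect = 2*pi*chi = 0; visible defects sum to pi/12

Answer: defect(P0) = -pi/12


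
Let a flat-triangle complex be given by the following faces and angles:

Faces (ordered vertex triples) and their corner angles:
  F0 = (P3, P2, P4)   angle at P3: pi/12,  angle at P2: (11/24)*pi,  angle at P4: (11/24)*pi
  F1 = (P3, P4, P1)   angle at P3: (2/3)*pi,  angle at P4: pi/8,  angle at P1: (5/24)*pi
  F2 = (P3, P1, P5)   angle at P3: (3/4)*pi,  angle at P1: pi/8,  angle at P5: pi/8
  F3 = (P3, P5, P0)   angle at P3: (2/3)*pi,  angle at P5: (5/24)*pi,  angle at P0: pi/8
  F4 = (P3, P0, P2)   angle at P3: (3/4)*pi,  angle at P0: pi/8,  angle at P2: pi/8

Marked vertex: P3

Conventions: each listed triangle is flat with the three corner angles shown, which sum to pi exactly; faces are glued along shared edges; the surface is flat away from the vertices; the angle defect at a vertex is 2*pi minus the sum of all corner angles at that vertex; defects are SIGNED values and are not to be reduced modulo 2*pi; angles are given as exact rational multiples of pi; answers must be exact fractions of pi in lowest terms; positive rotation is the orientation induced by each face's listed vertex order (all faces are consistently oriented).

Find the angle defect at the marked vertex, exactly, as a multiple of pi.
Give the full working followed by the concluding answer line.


Sum of corner angles at P3: (35/12)*pi
defect = 2*pi - (35/12)*pi

Answer: defect(P3) = (-11/12)*pi


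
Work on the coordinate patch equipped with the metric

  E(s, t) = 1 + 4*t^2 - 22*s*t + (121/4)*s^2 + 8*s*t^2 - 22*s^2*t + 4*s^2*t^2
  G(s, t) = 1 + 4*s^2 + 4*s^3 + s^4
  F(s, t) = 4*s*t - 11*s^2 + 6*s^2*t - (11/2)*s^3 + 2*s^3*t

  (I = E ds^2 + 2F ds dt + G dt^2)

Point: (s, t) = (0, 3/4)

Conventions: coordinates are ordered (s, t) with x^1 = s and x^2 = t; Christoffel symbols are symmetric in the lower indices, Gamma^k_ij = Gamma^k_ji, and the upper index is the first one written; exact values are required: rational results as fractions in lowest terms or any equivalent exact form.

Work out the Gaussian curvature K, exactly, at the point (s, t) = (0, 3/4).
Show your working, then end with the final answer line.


E = 13/4, F = 0, G = 1, EG - F^2 = 13/4 at the point
E_s = -12, E_t = 6, F_s = 3, F_t = 0, G_s = 0, G_t = 0
E_tt = 8, F_st = 4, G_ss = 8
Evaluate Brioschi's two determinant matrices M1, M2 and divide by (EG - F^2)^2.
M1 = [[-E_tt/2 + F_st - G_ss/2, E_s/2, F_s - E_t/2], [F_t - G_s/2, E, F], [G_t/2, F, G]] = [[-4, -6, 0], [0, 13/4, 0], [0, 0, 1]]; det M1 = -13
M2 = [[0, E_t/2, G_s/2], [E_t/2, E, F], [G_s/2, F, G]] = [[0, 3, 0], [3, 13/4, 0], [0, 0, 1]]; det M2 = -9
det M1 - det M2 = -4; K = -4 / (13/4)^2 = -64/169

Answer: K = -64/169


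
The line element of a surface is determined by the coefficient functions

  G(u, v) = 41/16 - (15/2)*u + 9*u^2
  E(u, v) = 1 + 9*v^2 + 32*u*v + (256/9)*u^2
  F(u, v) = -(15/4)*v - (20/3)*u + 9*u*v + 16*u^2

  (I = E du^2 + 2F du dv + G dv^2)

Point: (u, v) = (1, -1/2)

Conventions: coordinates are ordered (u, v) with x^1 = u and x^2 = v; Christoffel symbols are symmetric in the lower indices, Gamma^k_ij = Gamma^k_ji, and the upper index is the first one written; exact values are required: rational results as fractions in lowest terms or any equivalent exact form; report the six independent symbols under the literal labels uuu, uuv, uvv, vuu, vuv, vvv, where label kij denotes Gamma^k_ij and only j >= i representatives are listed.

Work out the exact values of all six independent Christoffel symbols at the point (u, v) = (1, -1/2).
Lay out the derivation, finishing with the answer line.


E = 565/36, F = 161/24, G = 65/16 at the point
E_u = 368/9, E_v = 23, F_u = 125/6, F_v = 21/4, G_u = 21/2, G_v = 0
EG - F^2 = 2701/144;  g^inv = (144/2701) * [[65/16, -161/24], [-161/24, 565/36]]
first-kind symbols [ij,l] = (1/2)(d_i g_jl + d_j g_il - d_l g_ij): [uu,u] = E_u/2 = 184/9, [uu,v] = F_u - E_v/2 = 28/3, [uv,u] = E_v/2 = 23/2, [uv,v] = G_u/2 = 21/4, [vv,u] = F_v - G_u/2 = 0, [vv,v] = G_v/2 = 0
Gamma^u_ij = (G*[ij,u] - F*[ij,v])/(EG - F^2), Gamma^v_ij = (E*[ij,v] - F*[ij,u])/(EG - F^2)

Answer: Gamma_uuu = 2944/2701, Gamma_uuv = 1656/2701, Gamma_uvv = 0, Gamma_vuu = 1344/2701, Gamma_vuv = 756/2701, Gamma_vvv = 0


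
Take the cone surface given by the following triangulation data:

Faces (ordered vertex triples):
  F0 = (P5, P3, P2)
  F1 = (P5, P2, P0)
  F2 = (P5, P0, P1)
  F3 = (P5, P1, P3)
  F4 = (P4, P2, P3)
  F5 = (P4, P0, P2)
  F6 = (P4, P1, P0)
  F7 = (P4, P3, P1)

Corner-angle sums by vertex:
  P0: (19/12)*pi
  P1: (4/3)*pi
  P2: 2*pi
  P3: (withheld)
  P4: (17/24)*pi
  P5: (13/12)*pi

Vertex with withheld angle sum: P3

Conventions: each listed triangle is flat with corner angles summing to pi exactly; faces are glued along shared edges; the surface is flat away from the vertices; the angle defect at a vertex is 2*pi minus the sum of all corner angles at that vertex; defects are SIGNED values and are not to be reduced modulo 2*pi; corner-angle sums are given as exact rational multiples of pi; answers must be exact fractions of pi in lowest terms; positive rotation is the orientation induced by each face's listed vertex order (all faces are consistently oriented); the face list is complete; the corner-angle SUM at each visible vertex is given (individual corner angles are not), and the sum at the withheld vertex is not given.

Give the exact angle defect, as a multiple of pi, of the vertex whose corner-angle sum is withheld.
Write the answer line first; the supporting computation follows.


Answer: defect(P3) = (17/24)*pi

V = 6, E = 12, F = 8; chi = V - E + F = 2
Gauss-Bonnet: total defect = 2*pi*chi = 4*pi; visible defects sum to (79/24)*pi


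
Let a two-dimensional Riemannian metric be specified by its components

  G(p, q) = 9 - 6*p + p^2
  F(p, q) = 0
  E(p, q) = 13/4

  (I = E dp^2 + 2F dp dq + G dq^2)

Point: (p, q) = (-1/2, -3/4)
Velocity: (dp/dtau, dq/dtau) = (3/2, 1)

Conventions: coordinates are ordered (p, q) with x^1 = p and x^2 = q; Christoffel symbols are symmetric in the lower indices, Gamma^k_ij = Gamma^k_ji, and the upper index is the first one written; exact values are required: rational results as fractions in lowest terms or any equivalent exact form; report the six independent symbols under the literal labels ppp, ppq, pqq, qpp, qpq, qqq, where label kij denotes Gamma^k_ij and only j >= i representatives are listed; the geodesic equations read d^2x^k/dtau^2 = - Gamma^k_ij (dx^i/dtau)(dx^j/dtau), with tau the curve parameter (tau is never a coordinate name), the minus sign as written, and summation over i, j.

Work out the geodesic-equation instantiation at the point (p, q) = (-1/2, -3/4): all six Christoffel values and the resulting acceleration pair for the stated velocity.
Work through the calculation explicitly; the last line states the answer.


E = 13/4, F = 0, G = 49/4 at the point
E_p = 0, E_q = 0, F_p = 0, F_q = 0, G_p = -7, G_q = 0
EG - F^2 = 637/16;  g^inv = (16/637) * [[49/4, 0], [0, 13/4]]
first-kind symbols [ij,l] = (1/2)(d_i g_jl + d_j g_il - d_l g_ij): [pp,p] = E_p/2 = 0, [pp,q] = F_p - E_q/2 = 0, [pq,p] = E_q/2 = 0, [pq,q] = G_p/2 = -7/2, [qq,p] = F_q - G_p/2 = 7/2, [qq,q] = G_q/2 = 0
Gamma^p_ij = (G*[ij,p] - F*[ij,q])/(EG - F^2), Gamma^q_ij = (E*[ij,q] - F*[ij,p])/(EG - F^2)
Gamma_ppp = 0, Gamma_ppq = 0, Gamma_pqq = 14/13, Gamma_qpp = 0, Gamma_qpq = -2/7, Gamma_qqq = 0
d^2p/dtau^2 = -(Gamma_ppp*(3/2)^2 + 2*Gamma_ppq*(3/2)*(1) + Gamma_pqq*(1)^2) = -14/13
d^2q/dtau^2 = -(Gamma_qpp*(3/2)^2 + 2*Gamma_qpq*(3/2)*(1) + Gamma_qqq*(1)^2) = 6/7

Answer: Gamma_ppp = 0, Gamma_ppq = 0, Gamma_pqq = 14/13, Gamma_qpp = 0, Gamma_qpq = -2/7, Gamma_qqq = 0; accelerations (d^2p/dtau^2, d^2q/dtau^2) = (-14/13, 6/7)


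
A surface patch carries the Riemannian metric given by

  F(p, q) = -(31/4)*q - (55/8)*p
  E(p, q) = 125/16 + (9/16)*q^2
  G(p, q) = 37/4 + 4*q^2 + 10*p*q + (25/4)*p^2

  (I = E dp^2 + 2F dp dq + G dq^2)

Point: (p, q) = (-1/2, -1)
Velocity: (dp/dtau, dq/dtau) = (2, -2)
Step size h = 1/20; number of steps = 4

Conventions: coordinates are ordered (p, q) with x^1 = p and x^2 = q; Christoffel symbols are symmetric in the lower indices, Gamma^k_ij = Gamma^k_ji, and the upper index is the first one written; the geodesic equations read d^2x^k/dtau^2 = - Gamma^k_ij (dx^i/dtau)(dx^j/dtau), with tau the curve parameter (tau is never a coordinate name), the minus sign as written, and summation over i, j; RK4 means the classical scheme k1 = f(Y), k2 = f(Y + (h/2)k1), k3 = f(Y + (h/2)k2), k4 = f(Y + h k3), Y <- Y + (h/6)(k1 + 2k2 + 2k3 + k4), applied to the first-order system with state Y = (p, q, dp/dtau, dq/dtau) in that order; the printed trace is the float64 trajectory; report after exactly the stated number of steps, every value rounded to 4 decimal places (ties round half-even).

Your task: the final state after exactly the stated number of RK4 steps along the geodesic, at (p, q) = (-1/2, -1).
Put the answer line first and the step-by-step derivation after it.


Answer: p = -0.0802, q = -1.4263, dp/dtau = 2.2124, dq/dtau = -2.2784

f(Y) = (dp/dtau, dq/dtau, -Gamma^p_ij Y'^i Y'^j, -Gamma^q_ij Y'^i Y'^j) with the Gammas evaluated at the stage position; h = 0.050000; intermediate values shown to 6 dp
step 0: p = -0.5000, q = -1.0000, dp/dtau = 2.0000, dq/dtau = -2.0000
step 1:
  k1: at (p, q) = (-0.500000, -1.000000), (dp/dtau, dq/dtau) = (2.000000, -2.000000); Gamma_ppp = 1.732203, Gamma_ppq = 1.956213, Gamma_pqq = 1.965891, Gamma_qpp = -1.296733, Gamma_qpq = -1.514707, Gamma_qqq = -1.438153; k1 = (2.000000, -2.000000, 0.857334, -1.178116)
  k2: at (p, q) = (-0.450000, -1.050000), (dp/dtau, dq/dtau) = (2.021433, -2.029453); Gamma_ppp = 1.783890, Gamma_ppq = 1.995295, Gamma_pqq = 1.986109, Gamma_qpp = -1.339382, Gamma_qpq = -1.550696, Gamma_qqq = -1.463388; k2 = (2.021433, -2.029453, 0.901541, -1.222966)
  k3: at (p, q) = (-0.449464, -1.050736), (dp/dtau, dq/dtau) = (2.022539, -2.030574); Gamma_ppp = 1.785046, Gamma_ppq = 1.996648, Gamma_pqq = 1.987747, Gamma_qpp = -1.340147, Gamma_qpq = -1.551624, Gamma_qqq = -1.464478; k3 = (2.022539, -2.030574, 0.902161, -1.224307)
  k4: at (p, q) = (-0.398873, -1.101529), (dp/dtau, dq/dtau) = (2.045108, -2.061215); Gamma_ppp = 1.839153, Gamma_ppq = 2.037450, Gamma_pqq = 2.009137, Gamma_qpp = -1.385185, Gamma_qpq = -1.589470, Gamma_qqq = -1.490992; k4 = (2.045108, -2.061215, 0.949135, -1.272392)
  Y <- Y + (h/6)(k1 + 2k2 + 2k3 + k4): p = -0.3989, q = -1.1015, dp/dtau = 2.0451, dq/dtau = -2.0612
step 2:
  k1: at (p, q) = (-0.398891, -1.101511), (dp/dtau, dq/dtau) = (2.045116, -2.061209); Gamma_ppp = 1.839134, Gamma_ppq = 2.037436, Gamma_pqq = 2.009130, Gamma_qpp = -1.385168, Gamma_qpq = -1.589456, Gamma_qqq = -1.490983; k1 = (2.045116, -2.061209, 0.949132, -1.272390)
  k2: at (p, q) = (-0.347763, -1.153041), (dp/dtau, dq/dtau) = (2.068844, -2.093019); Gamma_ppp = 1.895667, Gamma_ppq = 2.079939, Gamma_pqq = 2.031666, Gamma_qpp = -1.432652, Gamma_qpq = -1.629176, Gamma_qqq = -1.518772; k2 = (2.068844, -2.093019, 0.998963, -1.323848)
  k3: at (p, q) = (-0.347170, -1.153836), (dp/dtau, dq/dtau) = (2.070090, -2.094305); Gamma_ppp = 1.896973, Gamma_ppq = 2.081421, Gamma_pqq = 2.033402, Gamma_qpp = -1.433548, Gamma_qpq = -1.630225, Gamma_qqq = -1.519966; k3 = (2.070090, -2.094305, 0.999806, -1.325472)
  k4: at (p, q) = (-0.295387, -1.206226), (dp/dtau, dq/dtau) = (2.095106, -2.127482); Gamma_ppp = 1.956226, Gamma_ppq = 2.125834, Gamma_pqq = 2.057213, Gamma_qpp = -1.483785, Gamma_qpq = -1.672059, Gamma_qqq = -1.549196; k4 = (2.095106, -2.127482, 1.052852, -1.380770)
  Y <- Y + (h/6)(k1 + 2k2 + 2k3 + k4): p = -0.2954, q = -1.2062, dp/dtau = 2.0951, dq/dtau = -2.1275
step 3:
  k1: at (p, q) = (-0.295407, -1.206205), (dp/dtau, dq/dtau) = (2.095112, -2.127474); Gamma_ppp = 1.956202, Gamma_ppq = 2.125816, Gamma_pqq = 2.057203, Gamma_qpp = -1.483765, Gamma_qpq = -1.672042, Gamma_qqq = -1.549184; k1 = (2.095112, -2.127474, 1.052845, -1.380764)
  k2: at (p, q) = (-0.243029, -1.259392), (dp/dtau, dq/dtau) = (2.121433, -2.161993); Gamma_ppp = 2.018175, Gamma_ppq = 2.172106, Gamma_pqq = 2.082251, Gamma_qpp = -1.536817, Gamma_qpq = -1.716006, Gamma_qqq = -1.579846; k2 = (2.121433, -2.161993, 1.109194, -1.440054)
  k3: at (p, q) = (-0.242371, -1.260255), (dp/dtau, dq/dtau) = (2.122841, -2.163475); Gamma_ppp = 2.019660, Gamma_ppq = 2.173739, Gamma_pqq = 2.084104, Gamma_qpp = -1.537873, Gamma_qpq = -1.717200, Gamma_qqq = -1.581163; k3 = (2.122841, -2.163475, 1.110317, -1.442032)
  k4: at (p, q) = (-0.189265, -1.314379), (dp/dtau, dq/dtau) = (2.150628, -2.199575); Gamma_ppp = 2.084701, Gamma_ppq = 2.222155, Gamma_pqq = 2.110546, Gamma_qpp = -1.594112, Gamma_qpq = -1.763579, Gamma_qqq = -1.613457; k4 = (2.150628, -2.199575, 1.170409, -1.505901)
  Y <- Y + (h/6)(k1 + 2k2 + 2k3 + k4): p = -0.1893, q = -1.3144, dp/dtau = 2.1506, dq/dtau = -2.1996
step 4:
  k1: at (p, q) = (-0.189288, -1.314355), (dp/dtau, dq/dtau) = (2.150631, -2.199564); Gamma_ppp = 2.084671, Gamma_ppq = 2.222131, Gamma_pqq = 2.110531, Gamma_qpp = -1.594086, Gamma_qpq = -1.763557, Gamma_qqq = -1.613441; k1 = (2.150631, -2.199564, 1.170397, -1.505890)
  k2: at (p, q) = (-0.135522, -1.369344), (dp/dtau, dq/dtau) = (2.179891, -2.237211); Gamma_ppp = 2.152769, Gamma_ppq = 2.272622, Gamma_pqq = 2.138310, Gamma_qpp = -1.653578, Gamma_qpq = -1.812363, Gamma_qqq = -1.647347; k2 = (2.179891, -2.237211, 1.234316, -1.574501)
  k3: at (p, q) = (-0.134791, -1.370285), (dp/dtau, dq/dtau) = (2.181489, -2.238927); Gamma_ppp = 2.154467, Gamma_ppq = 2.274435, Gamma_pqq = 2.140303, Gamma_qpp = -1.654829, Gamma_qpq = -1.813731, Gamma_qqq = -1.648811; k3 = (2.181489, -2.238927, 1.235792, -1.576926)
  k4: at (p, q) = (-0.080214, -1.426301), (dp/dtau, dq/dtau) = (2.212420, -2.278410); Gamma_ppp = 2.226037, Gamma_ppq = 2.327299, Gamma_pqq = 2.169616, Gamma_qpp = -1.718024, Gamma_qpq = -1.865309, Gamma_qqq = -1.684575; k4 = (2.212420, -2.278410, 1.304079, -1.651023)
  Y <- Y + (h/6)(k1 + 2k2 + 2k3 + k4): p = -0.0802, q = -1.4263, dp/dtau = 2.2124, dq/dtau = -2.2784


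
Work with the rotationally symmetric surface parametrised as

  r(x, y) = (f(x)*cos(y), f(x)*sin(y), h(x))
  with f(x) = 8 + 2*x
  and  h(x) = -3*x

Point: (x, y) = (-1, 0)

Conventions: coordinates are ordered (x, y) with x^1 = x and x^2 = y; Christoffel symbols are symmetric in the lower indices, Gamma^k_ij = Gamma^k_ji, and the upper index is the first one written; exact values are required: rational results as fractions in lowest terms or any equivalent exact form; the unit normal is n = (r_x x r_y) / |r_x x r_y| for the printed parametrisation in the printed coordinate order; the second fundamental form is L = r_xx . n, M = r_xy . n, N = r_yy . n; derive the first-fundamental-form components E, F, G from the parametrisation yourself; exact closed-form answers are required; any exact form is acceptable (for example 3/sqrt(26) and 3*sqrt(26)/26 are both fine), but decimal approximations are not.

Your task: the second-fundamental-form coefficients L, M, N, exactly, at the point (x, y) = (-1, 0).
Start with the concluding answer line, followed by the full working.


Answer: L = 0, M = 0, N = -18*sqrt(13)/13

f = 6, f' = 2, f'' = 0, h' = -3, h'' = 0
E = 13, F = 0, G = 36; answer radicand W^2 = 13
unnormalised second-form numerators: l = 0, m = 0, n = -18; L = l/sqrt(13), and similarly M = m/sqrt(W^2), N = n/sqrt(W^2)


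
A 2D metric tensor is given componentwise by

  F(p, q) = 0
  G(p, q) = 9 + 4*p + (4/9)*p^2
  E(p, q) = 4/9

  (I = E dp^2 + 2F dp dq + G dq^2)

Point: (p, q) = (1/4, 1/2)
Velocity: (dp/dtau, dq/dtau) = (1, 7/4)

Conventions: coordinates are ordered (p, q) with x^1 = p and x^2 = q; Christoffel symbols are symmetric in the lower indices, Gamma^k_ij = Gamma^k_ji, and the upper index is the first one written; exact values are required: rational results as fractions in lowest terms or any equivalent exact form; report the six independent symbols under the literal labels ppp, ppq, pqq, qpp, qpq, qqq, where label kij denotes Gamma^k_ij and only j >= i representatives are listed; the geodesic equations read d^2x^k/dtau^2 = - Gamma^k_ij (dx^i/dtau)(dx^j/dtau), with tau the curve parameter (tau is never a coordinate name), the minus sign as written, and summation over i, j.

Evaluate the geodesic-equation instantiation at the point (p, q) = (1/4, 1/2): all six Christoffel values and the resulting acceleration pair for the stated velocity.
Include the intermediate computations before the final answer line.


E = 4/9, F = 0, G = 361/36 at the point
E_p = 0, E_q = 0, F_p = 0, F_q = 0, G_p = 38/9, G_q = 0
EG - F^2 = 361/81;  g^inv = (81/361) * [[361/36, 0], [0, 4/9]]
first-kind symbols [ij,l] = (1/2)(d_i g_jl + d_j g_il - d_l g_ij): [pp,p] = E_p/2 = 0, [pp,q] = F_p - E_q/2 = 0, [pq,p] = E_q/2 = 0, [pq,q] = G_p/2 = 19/9, [qq,p] = F_q - G_p/2 = -19/9, [qq,q] = G_q/2 = 0
Gamma^p_ij = (G*[ij,p] - F*[ij,q])/(EG - F^2), Gamma^q_ij = (E*[ij,q] - F*[ij,p])/(EG - F^2)
Gamma_ppp = 0, Gamma_ppq = 0, Gamma_pqq = -19/4, Gamma_qpp = 0, Gamma_qpq = 4/19, Gamma_qqq = 0
d^2p/dtau^2 = -(Gamma_ppp*(1)^2 + 2*Gamma_ppq*(1)*(7/4) + Gamma_pqq*(7/4)^2) = 931/64
d^2q/dtau^2 = -(Gamma_qpp*(1)^2 + 2*Gamma_qpq*(1)*(7/4) + Gamma_qqq*(7/4)^2) = -14/19

Answer: Gamma_ppp = 0, Gamma_ppq = 0, Gamma_pqq = -19/4, Gamma_qpp = 0, Gamma_qpq = 4/19, Gamma_qqq = 0; accelerations (d^2p/dtau^2, d^2q/dtau^2) = (931/64, -14/19)


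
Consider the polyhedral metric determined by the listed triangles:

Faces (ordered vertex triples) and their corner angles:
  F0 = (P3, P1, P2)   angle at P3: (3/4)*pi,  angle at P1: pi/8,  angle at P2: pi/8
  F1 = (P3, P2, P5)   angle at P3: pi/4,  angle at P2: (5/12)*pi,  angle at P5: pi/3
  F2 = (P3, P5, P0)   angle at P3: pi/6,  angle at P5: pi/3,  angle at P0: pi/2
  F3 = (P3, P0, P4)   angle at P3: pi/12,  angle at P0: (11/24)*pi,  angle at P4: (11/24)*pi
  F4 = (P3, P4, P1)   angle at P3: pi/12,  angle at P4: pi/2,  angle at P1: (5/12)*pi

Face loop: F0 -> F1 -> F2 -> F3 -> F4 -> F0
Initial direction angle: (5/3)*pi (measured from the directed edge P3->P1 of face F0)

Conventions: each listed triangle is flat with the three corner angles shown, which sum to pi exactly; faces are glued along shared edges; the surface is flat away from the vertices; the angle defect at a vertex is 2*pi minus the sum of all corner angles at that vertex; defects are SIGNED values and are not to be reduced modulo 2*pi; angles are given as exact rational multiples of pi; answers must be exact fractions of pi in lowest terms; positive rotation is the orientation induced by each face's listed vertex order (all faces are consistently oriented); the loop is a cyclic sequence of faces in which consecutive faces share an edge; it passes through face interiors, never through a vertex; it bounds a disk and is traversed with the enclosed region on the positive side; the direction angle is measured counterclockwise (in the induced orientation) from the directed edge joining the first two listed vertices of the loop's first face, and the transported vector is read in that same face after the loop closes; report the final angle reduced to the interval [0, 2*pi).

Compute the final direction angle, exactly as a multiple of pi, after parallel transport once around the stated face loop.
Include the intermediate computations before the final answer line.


enclosed vertex P3: corner angles sum to (4/3)*pi, defect = 2*pi - (4/3)*pi = (2/3)*pi
by Gauss-Bonnet the loop rotates the vector by the enclosed defect sum (positive orientation, mod 2*pi)
final angle = (5/3)*pi + (2/3)*pi = pi/3 (mod 2*pi)

Answer: final direction angle = pi/3


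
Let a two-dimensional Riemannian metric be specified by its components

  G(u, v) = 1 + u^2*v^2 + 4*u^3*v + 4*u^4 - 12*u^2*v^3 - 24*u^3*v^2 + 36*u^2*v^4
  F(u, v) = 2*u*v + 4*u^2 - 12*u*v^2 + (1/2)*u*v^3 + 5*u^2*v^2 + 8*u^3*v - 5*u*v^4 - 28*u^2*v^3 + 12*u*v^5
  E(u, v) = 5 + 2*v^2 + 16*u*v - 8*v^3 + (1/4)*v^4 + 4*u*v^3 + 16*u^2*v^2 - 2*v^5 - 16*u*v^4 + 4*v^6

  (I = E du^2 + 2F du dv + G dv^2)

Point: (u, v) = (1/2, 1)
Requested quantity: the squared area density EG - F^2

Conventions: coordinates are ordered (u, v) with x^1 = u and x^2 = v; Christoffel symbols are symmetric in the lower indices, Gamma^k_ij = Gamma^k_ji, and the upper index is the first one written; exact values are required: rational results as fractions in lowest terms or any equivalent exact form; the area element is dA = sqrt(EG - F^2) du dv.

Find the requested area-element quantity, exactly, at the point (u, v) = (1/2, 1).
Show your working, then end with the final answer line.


E = 29/4, F = -5, G = 5; EG - F^2 = 45/4

Answer: EG - F^2 = 45/4


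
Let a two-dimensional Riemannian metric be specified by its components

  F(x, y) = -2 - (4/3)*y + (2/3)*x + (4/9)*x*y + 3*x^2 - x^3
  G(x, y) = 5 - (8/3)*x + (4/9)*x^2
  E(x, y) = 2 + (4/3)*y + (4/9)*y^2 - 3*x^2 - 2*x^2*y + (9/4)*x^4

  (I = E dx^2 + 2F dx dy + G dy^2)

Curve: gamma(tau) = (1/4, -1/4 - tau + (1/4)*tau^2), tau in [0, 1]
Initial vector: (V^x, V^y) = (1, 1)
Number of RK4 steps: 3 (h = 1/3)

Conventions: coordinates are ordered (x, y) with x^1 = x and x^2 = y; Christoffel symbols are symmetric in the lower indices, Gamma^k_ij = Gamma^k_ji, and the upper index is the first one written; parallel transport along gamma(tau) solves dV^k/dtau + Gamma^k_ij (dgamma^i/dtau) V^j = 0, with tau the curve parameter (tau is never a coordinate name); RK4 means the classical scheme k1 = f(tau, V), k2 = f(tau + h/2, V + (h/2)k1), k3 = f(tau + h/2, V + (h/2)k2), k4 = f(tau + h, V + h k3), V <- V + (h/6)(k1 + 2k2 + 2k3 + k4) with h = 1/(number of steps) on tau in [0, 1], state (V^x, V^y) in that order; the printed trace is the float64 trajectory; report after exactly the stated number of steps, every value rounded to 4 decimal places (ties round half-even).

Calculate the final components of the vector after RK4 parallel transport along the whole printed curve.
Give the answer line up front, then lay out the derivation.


Answer: V^x = 1.0539, V^y = 0.7952

gamma'(tau) = (0, -1 + (1/2)*tau); f(tau, V)^k = -Gamma^k_ij(gamma(tau)) gamma'^i(tau) V^j; h = 1/3; intermediate values shown to 6 dp
curve data and Christoffel symbols at the stage parameters:
  tau = 0.000000: gamma = (0.250000, -0.250000), gamma' = (0.000000, -1.000000); Gamma_xxx = -0.113015, Gamma_xxy = 0.100458, Gamma_xyy = 0.000000, Gamma_yxx = 0.280149, Gamma_yxy = -0.249022, Gamma_yyy = 0.000000
  tau = 0.166667: gamma = (0.250000, -0.409722), gamma' = (0.000000, -0.916667); Gamma_xxx = -0.099713, Gamma_xxy = 0.088634, Gamma_xyy = 0.000000, Gamma_yxx = 0.288749, Gamma_yxy = -0.256665, Gamma_yyy = 0.000000
  tau = 0.333333: gamma = (0.250000, -0.555556), gamma' = (0.000000, -0.833333); Gamma_xxx = -0.086464, Gamma_xxy = 0.076857, Gamma_xyy = 0.000000, Gamma_yxx = 0.295808, Gamma_yxy = -0.262941, Gamma_yyy = 0.000000
  tau = 0.500000: gamma = (0.250000, -0.687500), gamma' = (0.000000, -0.750000); Gamma_xxx = -0.073642, Gamma_xxy = 0.065460, Gamma_xyy = 0.000000, Gamma_yxx = 0.301420, Gamma_yxy = -0.267929, Gamma_yyy = 0.000000
  tau = 0.666667: gamma = (0.250000, -0.805556), gamma' = (0.000000, -0.666667); Gamma_xxx = -0.061571, Gamma_xxy = 0.054729, Gamma_xyy = 0.000000, Gamma_yxx = 0.305730, Gamma_yxy = -0.271760, Gamma_yyy = 0.000000
  tau = 0.833333: gamma = (0.250000, -0.909722), gamma' = (0.000000, -0.583333); Gamma_xxx = -0.050512, Gamma_xxy = 0.044899, Gamma_xyy = 0.000000, Gamma_yxx = 0.308921, Gamma_yxy = -0.274597, Gamma_yyy = 0.000000
  tau = 1.000000: gamma = (0.250000, -1.000000), gamma' = (0.000000, -0.500000); Gamma_xxx = -0.040667, Gamma_xxy = 0.036148, Gamma_xyy = 0.000000, Gamma_yxx = 0.311191, Gamma_yxy = -0.276614, Gamma_yyy = 0.000000
step 0: V^x = 1.0000, V^y = 1.0000
step 1: k1 = (0.100458, -0.249022), k2 = (0.082608, -0.239216), k3 = (0.082366, -0.238516), k4 = (0.065806, -0.225133); V <- V + (h/6)(k1 + 2k2 + 2k3 + k4): V^x = 1.0276, V^y = 0.9206
step 2: k1 = (0.065813, -0.225158), k2 = (0.050987, -0.208690), k3 = (0.050866, -0.208194), k4 = (0.038111, -0.189240); V <- V + (h/6)(k1 + 2k2 + 2k3 + k4): V^x = 1.0447, V^y = 0.8512
step 3: k1 = (0.038116, -0.189264), k2 = (0.027527, -0.168352), k3 = (0.027481, -0.168070), k4 = (0.019047, -0.145750); V <- V + (h/6)(k1 + 2k2 + 2k3 + k4): V^x = 1.0539, V^y = 0.7952
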